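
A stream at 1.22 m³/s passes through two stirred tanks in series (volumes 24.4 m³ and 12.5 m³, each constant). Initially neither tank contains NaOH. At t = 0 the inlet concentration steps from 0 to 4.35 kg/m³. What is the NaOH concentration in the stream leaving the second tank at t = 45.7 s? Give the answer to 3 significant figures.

Each tank obeys Vᵢ dCᵢ/dt = Q(Cᵢ₋₁ − Cᵢ), so τᵢ = Vᵢ/Q.
τ₁ = 24.4/1.22 = 20.000 s; τ₂ = 12.5/1.22 = 10.246 s.
Solving the cascade with C₁(0)=C₂(0)=0 gives C₂(t) = C_in[1 − (τ₁ e^(−t/τ₁) − τ₂ e^(−t/τ₂))/(τ₁ − τ₂)].
At t = 45.7: e^(−t/τ₁) = 0.10177, e^(−t/τ₂) = 0.011559.
C₂ = 4.35·[1 − (20.000·0.10177 − 10.246·0.011559)/(9.7541)] = 4.35·0.80346 = 3.4951 kg/m³.

3.50 kg/m³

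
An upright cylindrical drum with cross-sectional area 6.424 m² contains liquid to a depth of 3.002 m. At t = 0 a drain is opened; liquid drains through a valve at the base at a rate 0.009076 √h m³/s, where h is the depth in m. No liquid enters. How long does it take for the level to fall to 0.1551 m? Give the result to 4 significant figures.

With no inflow, A dh/dt = −0.009076 √h.
This is separable: 2 d(√h)/dt = −0.009076/A, so √h = √h₀ − (0.009076/(2A)) t.
t = 2A(√h₀ − √h)/0.009076 = 2·6.424·(√3.002 − √0.1551)/0.009076
  = 12.8480 × (1.73263 − 0.393827) / 0.009076 = 1895.21 s.

1895 s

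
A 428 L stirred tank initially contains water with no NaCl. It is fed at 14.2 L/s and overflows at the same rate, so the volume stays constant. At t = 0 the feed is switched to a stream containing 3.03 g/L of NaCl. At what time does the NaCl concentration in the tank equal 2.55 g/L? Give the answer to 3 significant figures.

55.5 s

Accumulation = in − out for the solute gives V dC/dt = Q(C_in − C), so τ = V/Q = 30.141 s.
C(t) = C_in + (C₀ − C_in) e^(−t/τ). Set C = 2.55 and solve for t:
e^(−t/τ) = (C − C_in)/(C₀ − C_in) = (2.55 − 3.03)/(0 − 3.03) = 0.15842
t = −τ ln(…) = 30.141 × 1.8425 = 55.535 s.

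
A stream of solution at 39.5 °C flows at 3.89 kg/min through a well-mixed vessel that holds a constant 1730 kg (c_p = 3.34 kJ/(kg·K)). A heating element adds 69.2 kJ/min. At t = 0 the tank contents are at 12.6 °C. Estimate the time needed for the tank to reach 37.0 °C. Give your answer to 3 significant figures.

629 min

M c_p dT/dt = ṁ c_p (T_in − T) + Q̇.
τ = M/ṁ = 444.73 min; T_ss = T_in + Q̇/(ṁ c_p) = 44.826 °C.
T(t) = T_ss + (T₀ − T_ss) e^(−t/τ). Set T = 37.0:
e^(−t/τ) = (37.0 − 44.826)/(12.6 − 44.826) = 0.24285
t = −444.73 · ln(0.24285) = 629.43 min.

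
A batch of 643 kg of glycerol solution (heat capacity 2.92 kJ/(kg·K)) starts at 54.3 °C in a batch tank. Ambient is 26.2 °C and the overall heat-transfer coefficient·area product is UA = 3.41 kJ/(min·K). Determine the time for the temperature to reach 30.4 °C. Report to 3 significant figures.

M c_p dT/dt = −UA(T − T_amb).
τ = M c_p/UA = 550.60 min; T_ss = T_amb = 26.200 °C.
T(t) = T_ss + (T₀ − T_ss)e^(−t/τ); set T = 30.4:
t = −τ ln[(T − T_ss)/(T₀ − T_ss)] = −550.60 · ln(0.14947) = 1046.5 min.

1050 min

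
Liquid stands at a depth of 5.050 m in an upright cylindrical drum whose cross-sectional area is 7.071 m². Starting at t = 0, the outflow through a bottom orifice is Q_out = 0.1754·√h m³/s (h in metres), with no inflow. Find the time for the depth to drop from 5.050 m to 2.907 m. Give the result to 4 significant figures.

43.72 s

A dh/dt = −Q_out = −0.1754 √h.
Separate and integrate: 2(√h − √h₀) = −(0.1754/A) t.
t = 2A(√h₀ − √h)/0.1754 = 2·7.071·(√5.050 − √2.907)/0.1754
  = 14.1420 × (2.24722 − 1.70499) / 0.1754 = 43.7183 s.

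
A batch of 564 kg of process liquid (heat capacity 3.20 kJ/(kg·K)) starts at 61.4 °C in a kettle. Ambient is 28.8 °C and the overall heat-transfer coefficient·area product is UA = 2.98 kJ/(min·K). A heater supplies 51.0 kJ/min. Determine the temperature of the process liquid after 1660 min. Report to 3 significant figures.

46.9 °C

Lumped-capacitance energy balance: M c_p dT/dt = UA(T_amb − T) + Q̇.
dT/dt = (T_ss − T)/τ with T_ss = T_amb + Q̇/UA = 28.8 + 51.0/2.98 = 45.914 °C, τ = M c_p/UA = 564·3.20/2.98 = 605.64 min.
Solution: T(t) = T_ss + (T₀ − T_ss) e^(−t/τ).
T(1660) = 45.914 + (15.486)·0.064511 = 46.913 °C.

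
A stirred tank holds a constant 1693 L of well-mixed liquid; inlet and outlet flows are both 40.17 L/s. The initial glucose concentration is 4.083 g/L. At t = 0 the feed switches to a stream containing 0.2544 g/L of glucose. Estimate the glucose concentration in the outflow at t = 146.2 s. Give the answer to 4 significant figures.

Accumulation = in − out for the solute gives V dC/dt = Q(C_in − C).
Rewrite as dC/dt + C/τ = C_in/τ, τ = V/Q = 42.1459 s.
C approaches C_in exponentially: C(t) = C_in + (C₀ − C_in) e^(−t/τ).
C(146.2) = 0.2544 + (4.083 − 0.2544)·e^(−146.2/42.1459) = 0.2544 + (3.82860)·0.0311512 = 0.373665 g/L.

0.3737 g/L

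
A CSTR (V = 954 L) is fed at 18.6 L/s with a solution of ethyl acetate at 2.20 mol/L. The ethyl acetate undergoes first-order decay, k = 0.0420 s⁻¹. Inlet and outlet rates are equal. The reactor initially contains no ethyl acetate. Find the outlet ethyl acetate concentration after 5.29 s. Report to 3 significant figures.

Accumulation = in − out − consumed: V dC/dt = Q C_in − Q C − k V C.
dC/dt = (Q/V) C_in − (Q/V + k) C; effective rate a = Q/V + k = 0.019497 + 0.0420 = 0.061497 s⁻¹.
C_ss = Q C_in/(Q + kV) = 0.69748 mol/L; C(t) = C_ss + (C₀ − C_ss) e^(−a t).
C(5.29) = 0.69748 + (-0.69748)·e^(−0.061497·5.29) = 0.69748 + (-0.69748)·0.72230 = 0.19369 mol/L.

0.194 mol/L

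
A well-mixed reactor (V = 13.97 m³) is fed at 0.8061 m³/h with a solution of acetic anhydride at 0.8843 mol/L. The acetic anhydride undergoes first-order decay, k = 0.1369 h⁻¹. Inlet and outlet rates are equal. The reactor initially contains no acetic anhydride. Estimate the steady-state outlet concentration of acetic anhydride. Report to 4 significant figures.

0.2622 mol/L

V dC/dt = Q(C_in − C) − k V C.
At steady state: 0 = Q C_in − (Q + kV) C_ss, so C_ss = Q C_in/(Q + kV).
C_ss = 0.8061·0.8843/(0.8061 + 0.1369·13.97) = 0.712834/2.71859 = 0.262207 mol/L.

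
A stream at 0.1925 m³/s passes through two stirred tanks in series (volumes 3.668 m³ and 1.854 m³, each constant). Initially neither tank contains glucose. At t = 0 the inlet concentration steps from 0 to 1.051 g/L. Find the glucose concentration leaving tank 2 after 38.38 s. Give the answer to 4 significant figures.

Species balance on tank i: dCᵢ/dt = (Cᵢ₋₁ − Cᵢ)/τᵢ with τᵢ = Vᵢ/Q.
τ₁ = 3.668/0.1925 = 19.0545 s; τ₂ = 1.854/0.1925 = 9.63117 s.
Tank 1: C₁ = C_in(1 − e^(−t/τ₁)). Tank 2 (τ₁ ≠ τ₂): C₂ = C_in[1 − (τ₁ e^(−t/τ₁) − τ₂ e^(−t/τ₂))/(τ₁ − τ₂)].
At t = 38.38: e^(−t/τ₁) = 0.133425, e^(−t/τ₂) = 0.0185928.
C₂ = 1.051·[1 − (19.0545·0.133425 − 9.63117·0.0185928)/(9.42338)] = 1.051·0.749211 = 0.787421 g/L.

0.7874 g/L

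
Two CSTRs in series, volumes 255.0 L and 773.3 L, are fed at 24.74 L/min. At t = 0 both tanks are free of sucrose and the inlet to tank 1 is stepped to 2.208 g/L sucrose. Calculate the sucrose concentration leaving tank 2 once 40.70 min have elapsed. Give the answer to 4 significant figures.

Each tank obeys Vᵢ dCᵢ/dt = Q(Cᵢ₋₁ − Cᵢ), so τᵢ = Vᵢ/Q.
τ₁ = 255.0/24.74 = 10.3072 min; τ₂ = 773.3/24.74 = 31.2571 min.
Tank 1: C₁ = C_in(1 − e^(−t/τ₁)). Tank 2 (τ₁ ≠ τ₂): C₂ = C_in[1 − (τ₁ e^(−t/τ₁) − τ₂ e^(−t/τ₂))/(τ₁ − τ₂)].
At t = 40.70: e^(−t/τ₁) = 0.0192798, e^(−t/τ₂) = 0.271959.
C₂ = 2.208·[1 − (10.3072·0.0192798 − 31.2571·0.271959)/(-20.9499)] = 2.208·0.603725 = 1.33303 g/L.

1.333 g/L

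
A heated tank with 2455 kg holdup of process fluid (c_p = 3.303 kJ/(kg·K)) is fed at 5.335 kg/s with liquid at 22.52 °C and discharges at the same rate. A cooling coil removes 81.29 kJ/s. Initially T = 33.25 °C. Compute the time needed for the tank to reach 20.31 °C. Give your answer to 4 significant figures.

Unsteady energy balance on the tank contents: M c_p dT/dt = ṁ c_p (T_in − T) − 81.29.
τ = M/ṁ = 460.169 s; T_ss = T_in − Q̇/(ṁ c_p) = 17.9069 °C.
T(t) = T_ss + (T₀ − T_ss) e^(−t/τ). Set T = 20.31:
e^(−t/τ) = (20.31 − 17.9069)/(33.25 − 17.9069) = 0.156625
t = −460.169 · ln(0.156625) = 853.107 s.

853.1 s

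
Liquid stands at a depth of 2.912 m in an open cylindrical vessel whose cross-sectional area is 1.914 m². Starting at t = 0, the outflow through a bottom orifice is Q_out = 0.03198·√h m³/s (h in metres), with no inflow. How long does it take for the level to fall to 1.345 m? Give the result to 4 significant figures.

With no inflow, A dh/dt = −0.03198 √h.
∫ h^(−1/2) dh = −(0.03198/A) ∫ dt, giving 2√h = 2√h₀ − (0.03198/A) t.
t = 2A(√h₀ − √h)/0.03198 = 2·1.914·(√2.912 − √1.345)/0.03198
  = 3.82800 × (1.70646 − 1.15974) / 0.03198 = 65.4419 s.

65.44 s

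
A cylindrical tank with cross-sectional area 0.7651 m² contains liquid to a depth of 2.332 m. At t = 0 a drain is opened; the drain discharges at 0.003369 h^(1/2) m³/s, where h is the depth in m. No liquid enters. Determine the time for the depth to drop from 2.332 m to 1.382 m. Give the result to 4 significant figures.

With no inflow, A dh/dt = −0.003369 √h.
Separate and integrate: 2(√h − √h₀) = −(0.003369/A) t.
t = 2A(√h₀ − √h)/0.003369 = 2·0.7651·(√2.332 − √1.382)/0.003369
  = 1.53020 × (1.52709 − 1.17558) / 0.003369 = 159.653 s.

159.7 s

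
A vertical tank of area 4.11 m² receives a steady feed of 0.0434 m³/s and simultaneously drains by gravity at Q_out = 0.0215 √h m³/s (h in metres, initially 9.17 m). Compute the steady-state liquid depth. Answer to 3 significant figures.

Mass balance (ρ constant): A dh/dt = Q_in − 0.0215 √h. At steady state dh/dt = 0:
Q_in = 0.0215 √h_ss ⇒ √h_ss = 0.0434/0.0215 = 2.0186.
h_ss = 2.0186² = 4.0748 m. (Since h₀ = 9.17 m > h_ss, the level will fall toward this value.)

4.07 m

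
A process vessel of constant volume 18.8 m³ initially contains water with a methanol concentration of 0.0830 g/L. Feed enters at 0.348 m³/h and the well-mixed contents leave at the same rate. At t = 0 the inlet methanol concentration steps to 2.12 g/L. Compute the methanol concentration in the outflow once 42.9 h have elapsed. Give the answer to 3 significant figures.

Transient balance on the dissolved component: V dC/dt = Q(C_in − C).
Time constant τ = V/Q = 18.8/0.348 = 54.023 h.
This is linear first-order; C(t) = C_in + (C₀ − C_in) e^(−t/τ).
C(42.9) = 2.12 + (0.0830 − 2.12)·e^(−42.9/54.023) = 2.12 + (-2.0370)·0.45198 = 1.1993 g/L.

1.20 g/L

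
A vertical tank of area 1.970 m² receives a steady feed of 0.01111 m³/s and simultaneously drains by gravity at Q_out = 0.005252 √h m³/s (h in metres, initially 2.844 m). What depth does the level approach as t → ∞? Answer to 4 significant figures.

Level balance: A dh/dt = 0.01111 − 0.005252 √h. Setting dh/dt = 0:
Q_in = 0.005252 √h_ss ⇒ √h_ss = 0.01111/0.005252 = 2.11538.
h_ss = 2.11538² = 4.47485 m. (Since h₀ = 2.844 m < h_ss, the level will rise toward this value.)

4.475 m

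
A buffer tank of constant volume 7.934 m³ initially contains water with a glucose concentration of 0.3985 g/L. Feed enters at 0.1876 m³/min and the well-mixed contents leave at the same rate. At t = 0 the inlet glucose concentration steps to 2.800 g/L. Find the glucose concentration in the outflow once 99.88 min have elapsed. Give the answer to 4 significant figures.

2.574 g/L

Transient balance on the dissolved component: V dC/dt = Q(C_in − C).
So dC/dt = (C_in − C)/τ with τ = V/Q = 7.934/0.1876 = 42.2921 min.
This is linear first-order; C(t) = C_in + (C₀ − C_in) e^(−t/τ).
C(99.88) = 2.800 + (0.3985 − 2.800)·e^(−99.88/42.2921) = 2.800 + (-2.40150)·0.0942627 = 2.57363 g/L.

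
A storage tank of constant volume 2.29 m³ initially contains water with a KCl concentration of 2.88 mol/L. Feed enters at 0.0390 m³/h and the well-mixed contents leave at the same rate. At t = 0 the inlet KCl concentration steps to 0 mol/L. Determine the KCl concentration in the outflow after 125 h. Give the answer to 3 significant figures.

0.343 mol/L

Transient balance on the dissolved component: V dC/dt = Q(C_in − C).
Time constant τ = V/Q = 2.29/0.0390 = 58.718 h.
Integrating: C(t) = C_in + (C₀ − C_in) e^(−t/τ).
C(125) = 0 + (2.88 − 0)·e^(−125/58.718) = 0 + (2.8800)·0.11898 = 0.34266 mol/L.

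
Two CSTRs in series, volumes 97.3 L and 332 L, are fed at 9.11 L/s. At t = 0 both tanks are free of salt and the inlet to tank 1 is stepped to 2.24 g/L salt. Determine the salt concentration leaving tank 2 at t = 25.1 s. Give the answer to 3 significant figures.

Time constants: τᵢ = Vᵢ/Q for each well-mixed tank.
τ₁ = 97.3/9.11 = 10.681 s; τ₂ = 332/9.11 = 36.443 s.
Tank 1: C₁ = C_in(1 − e^(−t/τ₁)). Tank 2 (τ₁ ≠ τ₂): C₂ = C_in[1 − (τ₁ e^(−t/τ₁) − τ₂ e^(−t/τ₂))/(τ₁ − τ₂)].
At t = 25.1: e^(−t/τ₁) = 0.095363, e^(−t/τ₂) = 0.50221.
C₂ = 2.24·[1 − (10.681·0.095363 − 36.443·0.50221)/(-25.763)] = 2.24·0.32912 = 0.73724 g/L.

0.737 g/L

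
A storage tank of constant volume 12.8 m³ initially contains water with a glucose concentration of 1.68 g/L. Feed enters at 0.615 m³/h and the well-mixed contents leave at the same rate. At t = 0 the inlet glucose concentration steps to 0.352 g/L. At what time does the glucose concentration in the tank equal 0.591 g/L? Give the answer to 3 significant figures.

35.7 h

Unsteady species balance (constant V, well mixed): V dC/dt = Q(C_in − C), so τ = V/Q = 20.813 h.
C(t) = C_in + (C₀ − C_in) e^(−t/τ). Set C = 0.591 and solve for t:
e^(−t/τ) = (C − C_in)/(C₀ − C_in) = (0.591 − 0.352)/(1.68 − 0.352) = 0.17997
t = −τ ln(…) = 20.813 × 1.7150 = 35.694 h.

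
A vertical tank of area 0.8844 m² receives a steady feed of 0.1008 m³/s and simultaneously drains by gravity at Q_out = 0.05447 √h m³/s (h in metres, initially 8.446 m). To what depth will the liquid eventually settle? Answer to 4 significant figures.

A dh/dt = Q_in − 0.05447 √h. Steady state requires inflow = outflow:
Q_in = 0.05447 √h_ss ⇒ √h_ss = 0.1008/0.05447 = 1.85056.
h_ss = 1.85056² = 3.42457 m. (Since h₀ = 8.446 m > h_ss, the level will fall toward this value.)

3.425 m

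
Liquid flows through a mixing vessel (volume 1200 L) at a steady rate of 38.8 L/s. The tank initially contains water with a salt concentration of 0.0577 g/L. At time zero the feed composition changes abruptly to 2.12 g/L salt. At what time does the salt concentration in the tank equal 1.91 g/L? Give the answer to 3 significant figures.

70.7 s

Accumulation = in − out for the solute gives V dC/dt = Q(C_in − C), so τ = V/Q = 30.928 s.
C(t) = C_in + (C₀ − C_in) e^(−t/τ). Set C = 1.91 and solve for t:
e^(−t/τ) = (C − C_in)/(C₀ − C_in) = (1.91 − 2.12)/(0.0577 − 2.12) = 0.10183
t = −τ ln(…) = 30.928 × 2.2845 = 70.654 s.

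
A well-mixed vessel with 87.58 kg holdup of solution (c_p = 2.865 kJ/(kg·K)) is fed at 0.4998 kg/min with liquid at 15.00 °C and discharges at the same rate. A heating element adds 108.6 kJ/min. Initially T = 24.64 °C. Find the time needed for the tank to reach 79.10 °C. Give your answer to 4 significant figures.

303.1 min

M c_p dT/dt = ṁ c_p (T_in − T) + Q̇.
τ = M/ṁ = 175.230 min; T_ss = T_in + Q̇/(ṁ c_p) = 90.8419 °C.
T(t) = T_ss + (T₀ − T_ss) e^(−t/τ). Set T = 79.10:
e^(−t/τ) = (79.10 − 90.8419)/(24.64 − 90.8419) = 0.177364
t = −175.230 · ln(0.177364) = 303.069 min.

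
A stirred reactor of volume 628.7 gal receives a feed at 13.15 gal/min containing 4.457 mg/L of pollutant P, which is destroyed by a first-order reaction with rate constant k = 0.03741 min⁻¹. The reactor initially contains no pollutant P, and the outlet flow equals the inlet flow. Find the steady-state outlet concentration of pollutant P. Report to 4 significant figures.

V dC/dt = Q(C_in − C) − k V C.
Steady state (dC/dt = 0): C_ss = Q C_in/(Q + kV) = C_in/(1 + kV/Q).
C_ss = 13.15·4.457/(13.15 + 0.03741·628.7) = 58.6095/36.6697 = 1.59831 mg/L.

1.598 mg/L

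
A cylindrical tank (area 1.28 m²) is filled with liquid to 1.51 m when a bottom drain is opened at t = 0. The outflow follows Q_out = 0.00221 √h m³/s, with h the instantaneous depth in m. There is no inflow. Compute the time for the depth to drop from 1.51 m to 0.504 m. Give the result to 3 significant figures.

601 s

A dh/dt = −Q_out = −0.00221 √h.
∫ h^(−1/2) dh = −(0.00221/A) ∫ dt, giving 2√h = 2√h₀ − (0.00221/A) t.
t = 2A(√h₀ − √h)/0.00221 = 2·1.28·(√1.51 − √0.504)/0.00221
  = 2.5600 × (1.2288 − 0.70993) / 0.00221 = 601.07 s.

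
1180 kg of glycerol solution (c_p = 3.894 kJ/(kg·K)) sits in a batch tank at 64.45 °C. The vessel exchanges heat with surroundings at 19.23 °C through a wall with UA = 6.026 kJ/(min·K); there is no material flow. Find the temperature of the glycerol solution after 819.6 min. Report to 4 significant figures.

34.67 °C

First-law balance (no shaft work): M c_p dT/dt = −UA(T − T_amb).
dT/dt = (T_ss − T)/τ with T_ss = T_amb = 19.2300 °C, τ = M c_p/UA = 1180·3.894/6.026 = 762.516 min.
This is linear first-order; T(t) = T_ss + (T₀ − T_ss) e^(−t/τ).
T(819.6) = 19.2300 + (45.2200)·0.341345 = 34.6656 °C.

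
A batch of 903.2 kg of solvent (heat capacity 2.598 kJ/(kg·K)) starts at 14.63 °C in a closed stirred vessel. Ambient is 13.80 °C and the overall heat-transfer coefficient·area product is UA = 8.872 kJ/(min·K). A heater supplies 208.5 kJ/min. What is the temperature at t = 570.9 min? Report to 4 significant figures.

M c_p dT/dt = −UA(T − T_amb) + Q̇.
dT/dt = (T_ss − T)/τ with T_ss = T_amb + Q̇/UA = 13.80 + 208.5/8.872 = 37.3009 °C, τ = M c_p/UA = 903.2·2.598/8.872 = 264.485 min.
T approaches T_ss exponentially: T(t) = T_ss + (T₀ − T_ss) e^(−t/τ).
T(570.9) = 37.3009 + (-22.6709)·0.115495 = 34.6825 °C.

34.68 °C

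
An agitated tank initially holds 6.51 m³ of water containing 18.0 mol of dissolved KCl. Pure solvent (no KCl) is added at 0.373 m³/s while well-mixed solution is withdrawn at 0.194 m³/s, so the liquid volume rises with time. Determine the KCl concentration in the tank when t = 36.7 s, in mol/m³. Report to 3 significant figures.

Let m(t) be the amount of KCl. Volume: V(t) = V₀ + (Q_in − Q_out) t = 6.51 + 0.17900 t; V(36.7) = 13.079 m³.
Species balance (pure solvent in): dm/dt = −Q_out · m/V(t).
Separate: dm/m = −Q_out dt/V(t) ⇒ ln(m/m₀) = −(Q_out/(Q_in−Q_out)) ln(V/V₀).
m = m₀ (V₀/V)^(Q_out/(Q_in−Q_out)) = 18.0 × (6.51/13.079)^(1.0838) = 8.4504 mol.
C = m/V = 8.4504/13.079 = 0.64609 mol/m³.

0.646 mol/m³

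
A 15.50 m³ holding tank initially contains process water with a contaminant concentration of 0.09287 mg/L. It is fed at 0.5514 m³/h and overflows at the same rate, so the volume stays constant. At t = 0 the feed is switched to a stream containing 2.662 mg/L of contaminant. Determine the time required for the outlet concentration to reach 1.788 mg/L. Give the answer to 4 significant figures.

Mass balance on the solute (V constant): V dC/dt = Q(C_in − C), so τ = V/Q = 28.1103 h.
C(t) = C_in + (C₀ − C_in) e^(−t/τ). Set C = 1.788 and solve for t:
e^(−t/τ) = (C − C_in)/(C₀ − C_in) = (1.788 − 2.662)/(0.09287 − 2.662) = 0.340193
t = −τ ln(…) = 28.1103 × 1.07824 = 30.3097 h.

30.31 h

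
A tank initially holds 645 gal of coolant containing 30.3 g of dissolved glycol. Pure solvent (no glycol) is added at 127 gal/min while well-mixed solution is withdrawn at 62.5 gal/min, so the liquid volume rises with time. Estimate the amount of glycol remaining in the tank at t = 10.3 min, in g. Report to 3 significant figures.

Total volume: dV/dt = Q_in − Q_out = 64.500 gal/min, so V(t) = 645 + 64.500 t and V(10.3) = 1309.3 gal.
Species balance (pure solvent in): dm/dt = −Q_out · m/V(t).
dm/m = −Q_out dt/(V₀ + 64.500 t); integrating gives ln(m/m₀) = −(Q_out/(Q_in−Q_out)) ln(V/V₀).
m = m₀ (V₀/V)^(Q_out/(Q_in−Q_out)) = 30.3 × (645/1309.3)^(0.96899) = 15.257 g.

15.3 g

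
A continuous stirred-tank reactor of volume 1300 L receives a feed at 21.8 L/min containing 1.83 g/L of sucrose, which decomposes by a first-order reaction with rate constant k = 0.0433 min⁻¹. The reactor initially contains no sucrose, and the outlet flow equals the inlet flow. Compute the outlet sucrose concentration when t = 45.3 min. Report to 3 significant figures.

0.477 g/L

Species balance: V dC/dt = Q C_in − Q C − k V C.
This is linear with rate a = Q/V + k = 0.060069 min⁻¹.
C_ss = Q C_in/(Q + kV) = 0.51087 g/L; C(t) = C_ss + (C₀ − C_ss) e^(−a t).
C(45.3) = 0.51087 + (-0.51087)·e^(−0.060069·45.3) = 0.51087 + (-0.51087)·0.065800 = 0.47726 g/L.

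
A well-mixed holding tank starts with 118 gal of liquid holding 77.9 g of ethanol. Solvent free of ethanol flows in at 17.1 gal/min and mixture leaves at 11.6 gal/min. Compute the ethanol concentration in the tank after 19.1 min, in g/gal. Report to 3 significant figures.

Total volume: dV/dt = Q_in − Q_out = 5.5000 gal/min, so V(t) = 118 + 5.5000 t and V(19.1) = 223.05 gal.
Solute balance: dm/dt = 0 − Q_out C = −Q_out m/V(t).
Separate: dm/m = −Q_out dt/V(t) ⇒ ln(m/m₀) = −(Q_out/(Q_in−Q_out)) ln(V/V₀).
m = m₀ (V₀/V)^(Q_out/(Q_in−Q_out)) = 77.9 × (118/223.05)^(2.1091) = 20.339 g.
C = m/V = 20.339/223.05 = 0.091186 g/gal.

0.0912 g/gal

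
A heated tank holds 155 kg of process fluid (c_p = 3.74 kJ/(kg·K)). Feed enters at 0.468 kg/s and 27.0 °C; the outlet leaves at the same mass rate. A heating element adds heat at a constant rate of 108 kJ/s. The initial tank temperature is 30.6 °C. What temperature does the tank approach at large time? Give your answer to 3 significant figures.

88.7 °C

Energy balance: M c_p dT/dt = ṁ c_p (T_in − T) + 108.
At steady state dT/dt = 0 ⇒ T_ss = T_in + Q̇/(ṁ c_p) = 27.0 + 108/(0.468·3.74) = 88.703 °C.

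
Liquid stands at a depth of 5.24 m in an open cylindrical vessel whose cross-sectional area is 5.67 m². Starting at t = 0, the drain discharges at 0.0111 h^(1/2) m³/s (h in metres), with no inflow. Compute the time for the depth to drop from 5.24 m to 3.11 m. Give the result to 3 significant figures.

With no inflow, A dh/dt = −0.0111 √h.
∫ h^(−1/2) dh = −(0.0111/A) ∫ dt, giving 2√h = 2√h₀ − (0.0111/A) t.
t = 2A(√h₀ − √h)/0.0111 = 2·5.67·(√5.24 − √3.11)/0.0111
  = 11.340 × (2.2891 − 1.7635) / 0.0111 = 536.95 s.

537 s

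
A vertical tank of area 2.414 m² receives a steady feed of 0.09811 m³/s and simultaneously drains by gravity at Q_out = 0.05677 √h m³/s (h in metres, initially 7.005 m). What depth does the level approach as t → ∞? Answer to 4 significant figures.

Level balance: A dh/dt = 0.09811 − 0.05677 √h. Setting dh/dt = 0:
Q_in = 0.05677 √h_ss ⇒ √h_ss = 0.09811/0.05677 = 1.72820.
h_ss = 1.72820² = 2.98668 m. (Since h₀ = 7.005 m > h_ss, the level will fall toward this value.)

2.987 m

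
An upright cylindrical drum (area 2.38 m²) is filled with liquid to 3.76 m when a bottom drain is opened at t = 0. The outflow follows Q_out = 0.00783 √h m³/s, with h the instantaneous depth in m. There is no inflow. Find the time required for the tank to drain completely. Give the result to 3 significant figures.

Mass balance (ρ constant): A dh/dt = −0.00783 √h.
This is separable: 2 d(√h)/dt = −0.00783/A, so √h = √h₀ − (0.00783/(2A)) t.
Set h = 0: 2√h₀ = (0.00783/A) t_empty ⇒ t_empty = 2A√h₀/0.00783.
t_empty = 2·2.38·√3.76/0.00783 = 4.7600·1.9391/0.00783 = 1178.8 s.

1180 s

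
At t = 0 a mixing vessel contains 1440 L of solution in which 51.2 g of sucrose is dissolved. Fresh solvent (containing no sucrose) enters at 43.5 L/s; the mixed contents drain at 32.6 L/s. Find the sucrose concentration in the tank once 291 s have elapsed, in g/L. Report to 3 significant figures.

Let m(t) be the amount of sucrose. Volume: V(t) = V₀ + (Q_in − Q_out) t = 1440 + 10.900 t; V(291) = 4611.9 L.
Species balance (pure solvent in): dm/dt = −Q_out · m/V(t).
Separate: dm/m = −Q_out dt/V(t) ⇒ ln(m/m₀) = −(Q_out/(Q_in−Q_out)) ln(V/V₀).
m = m₀ (V₀/V)^(Q_out/(Q_in−Q_out)) = 51.2 × (1440/4611.9)^(2.9908) = 1.5753 g.
C = m/V = 1.5753/4611.9 = 0.00034157 g/L.

0.000342 g/L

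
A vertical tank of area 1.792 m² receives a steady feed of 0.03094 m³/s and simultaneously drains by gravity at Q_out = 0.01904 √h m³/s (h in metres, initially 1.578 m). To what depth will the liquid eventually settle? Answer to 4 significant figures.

A dh/dt = Q_in − 0.01904 √h. Steady state requires inflow = outflow:
Q_in = 0.01904 √h_ss ⇒ √h_ss = 0.03094/0.01904 = 1.62500.
h_ss = 1.62500² = 2.64062 m. (Since h₀ = 1.578 m < h_ss, the level will rise toward this value.)

2.641 m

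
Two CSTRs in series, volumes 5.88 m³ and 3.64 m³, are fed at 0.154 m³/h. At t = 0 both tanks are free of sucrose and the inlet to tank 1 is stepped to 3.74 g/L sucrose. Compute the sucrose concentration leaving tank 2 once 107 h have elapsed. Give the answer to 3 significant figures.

Species balance on tank i: dCᵢ/dt = (Cᵢ₋₁ − Cᵢ)/τᵢ with τᵢ = Vᵢ/Q.
τ₁ = 5.88/0.154 = 38.182 h; τ₂ = 3.64/0.154 = 23.636 h.
Tank 1: C₁ = C_in(1 − e^(−t/τ₁)). Tank 2 (τ₁ ≠ τ₂): C₂ = C_in[1 − (τ₁ e^(−t/τ₁) − τ₂ e^(−t/τ₂))/(τ₁ − τ₂)].
At t = 107: e^(−t/τ₁) = 0.060665, e^(−t/τ₂) = 0.010814.
C₂ = 3.74·[1 − (38.182·0.060665 − 23.636·0.010814)/(14.545)] = 3.74·0.85833 = 3.2101 g/L.

3.21 g/L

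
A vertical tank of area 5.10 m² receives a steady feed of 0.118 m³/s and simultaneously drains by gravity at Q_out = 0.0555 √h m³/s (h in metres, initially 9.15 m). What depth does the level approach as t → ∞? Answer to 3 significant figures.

4.52 m

Level balance: A dh/dt = 0.118 − 0.0555 √h. Setting dh/dt = 0:
Q_in = 0.0555 √h_ss ⇒ √h_ss = 0.118/0.0555 = 2.1261.
h_ss = 2.1261² = 4.5204 m. (Since h₀ = 9.15 m > h_ss, the level will fall toward this value.)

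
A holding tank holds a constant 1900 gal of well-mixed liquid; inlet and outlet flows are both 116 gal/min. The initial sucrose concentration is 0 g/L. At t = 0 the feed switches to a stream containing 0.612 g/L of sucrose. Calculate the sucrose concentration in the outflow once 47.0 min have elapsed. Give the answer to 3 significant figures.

0.577 g/L

Species balance on the tank: V dC/dt = Q(C_in − C).
Rewrite as dC/dt + C/τ = C_in/τ, τ = V/Q = 16.379 min.
C approaches C_in exponentially: C(t) = C_in + (C₀ − C_in) e^(−t/τ).
C(47.0) = 0.612 + (0 − 0.612)·e^(−47.0/16.379) = 0.612 + (-0.61200)·0.056729 = 0.57728 g/L.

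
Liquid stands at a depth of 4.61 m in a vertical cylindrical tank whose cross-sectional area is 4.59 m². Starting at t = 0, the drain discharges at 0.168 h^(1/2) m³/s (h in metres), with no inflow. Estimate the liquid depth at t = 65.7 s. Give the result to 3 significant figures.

Accumulation of liquid (constant cross-section A): A dh/dt = −0.168 √h.
This is separable: 2 d(√h)/dt = −0.168/A, so √h = √h₀ − (0.168/(2A)) t.
√h = √4.61 − 0.168·65.7/(2·4.59) = 2.1471 − 1.2024 = 0.94474.
h = 0.94474² = 0.89253 m.

0.893 m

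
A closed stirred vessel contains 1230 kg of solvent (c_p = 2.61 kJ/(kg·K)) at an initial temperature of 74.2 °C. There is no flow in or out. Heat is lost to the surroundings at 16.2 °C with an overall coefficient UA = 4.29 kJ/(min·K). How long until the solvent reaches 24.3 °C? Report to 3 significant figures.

Unsteady energy balance on the tank contents: M c_p dT/dt = −UA(T − T_amb).
τ = M c_p/UA = 748.32 min; T_ss = T_amb = 16.200 °C.
T(t) = T_ss + (T₀ − T_ss)e^(−t/τ); set T = 24.3:
t = −τ ln[(T − T_ss)/(T₀ − T_ss)] = −748.32 · ln(0.13966) = 1473.1 min.

1470 min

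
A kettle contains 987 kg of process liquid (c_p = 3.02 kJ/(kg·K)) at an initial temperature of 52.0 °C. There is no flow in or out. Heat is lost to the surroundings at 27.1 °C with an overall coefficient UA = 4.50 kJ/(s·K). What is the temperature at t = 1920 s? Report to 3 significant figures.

M c_p dT/dt = −UA(T − T_amb).
dT/dt = (T_ss − T)/τ with T_ss = T_amb = 27.100 °C, τ = M c_p/UA = 987·3.02/4.50 = 662.39 s.
Solution: T(t) = T_ss + (T₀ − T_ss) e^(−t/τ).
T(1920) = 27.100 + (24.900)·0.055100 = 28.472 °C.

28.5 °C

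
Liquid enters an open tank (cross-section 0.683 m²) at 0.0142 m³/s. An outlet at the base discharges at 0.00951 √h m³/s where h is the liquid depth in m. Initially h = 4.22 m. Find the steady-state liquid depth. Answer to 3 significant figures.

Volume balance on the tank: A dh/dt = Q_in − 0.00951 √h. At steady state dh/dt = 0:
Q_in = 0.00951 √h_ss ⇒ √h_ss = 0.0142/0.00951 = 1.4932.
h_ss = 1.4932² = 2.2295 m. (Since h₀ = 4.22 m > h_ss, the level will fall toward this value.)

2.23 m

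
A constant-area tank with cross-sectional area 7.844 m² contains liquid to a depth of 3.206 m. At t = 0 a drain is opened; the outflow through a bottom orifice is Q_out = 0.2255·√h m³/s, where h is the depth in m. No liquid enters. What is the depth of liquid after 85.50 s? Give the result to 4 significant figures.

A dh/dt = −Q_out = −0.2255 √h.
Separate and integrate: 2(√h − √h₀) = −(0.2255/A) t.
√h = √3.206 − 0.2255·85.50/(2·7.844) = 1.79053 − 1.22898 = 0.561550.
h = 0.561550² = 0.315338 m.

0.3153 m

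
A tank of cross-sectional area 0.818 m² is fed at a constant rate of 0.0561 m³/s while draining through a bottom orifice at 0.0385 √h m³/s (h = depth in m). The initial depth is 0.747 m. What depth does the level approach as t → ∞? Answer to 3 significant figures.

Level balance: A dh/dt = 0.0561 − 0.0385 √h. Setting dh/dt = 0:
Q_in = 0.0385 √h_ss ⇒ √h_ss = 0.0561/0.0385 = 1.4571.
h_ss = 1.4571² = 2.1233 m. (Since h₀ = 0.747 m < h_ss, the level will rise toward this value.)

2.12 m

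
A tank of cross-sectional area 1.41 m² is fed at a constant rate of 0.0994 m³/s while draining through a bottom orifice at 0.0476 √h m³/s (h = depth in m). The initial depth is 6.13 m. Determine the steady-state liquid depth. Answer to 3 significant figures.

4.36 m

Accumulation of liquid (constant cross-section A): A dh/dt = Q_in − 0.0476 √h. At steady state dh/dt = 0:
Q_in = 0.0476 √h_ss ⇒ √h_ss = 0.0994/0.0476 = 2.0882.
h_ss = 2.0882² = 4.3607 m. (Since h₀ = 6.13 m > h_ss, the level will fall toward this value.)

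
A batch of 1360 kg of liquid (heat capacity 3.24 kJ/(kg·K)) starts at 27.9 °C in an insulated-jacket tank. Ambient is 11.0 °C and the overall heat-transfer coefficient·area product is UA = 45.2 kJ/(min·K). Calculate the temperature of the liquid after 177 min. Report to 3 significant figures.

Lumped-capacitance energy balance: M c_p dT/dt = UA(T_amb − T).
dT/dt = (T_ss − T)/τ with T_ss = T_amb = 11.000 °C, τ = M c_p/UA = 1360·3.24/45.2 = 97.487 min.
Solution: T(t) = T_ss + (T₀ − T_ss) e^(−t/τ).
T(177) = 11.000 + (16.900)·0.16274 = 13.750 °C.

13.8 °C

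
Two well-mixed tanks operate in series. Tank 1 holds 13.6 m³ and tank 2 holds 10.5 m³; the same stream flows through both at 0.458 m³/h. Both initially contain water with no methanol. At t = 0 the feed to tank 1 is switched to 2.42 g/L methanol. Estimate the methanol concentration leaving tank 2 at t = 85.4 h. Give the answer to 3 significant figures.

Time constants: τᵢ = Vᵢ/Q for each well-mixed tank.
τ₁ = 13.6/0.458 = 29.694 h; τ₂ = 10.5/0.458 = 22.926 h.
Tank 1: C₁ = C_in(1 − e^(−t/τ₁)). Tank 2 (τ₁ ≠ τ₂): C₂ = C_in[1 − (τ₁ e^(−t/τ₁) − τ₂ e^(−t/τ₂))/(τ₁ − τ₂)].
At t = 85.4: e^(−t/τ₁) = 0.056361, e^(−t/τ₂) = 0.024111.
C₂ = 2.42·[1 − (29.694·0.056361 − 22.926·0.024111)/(6.7686)] = 2.42·0.83441 = 2.0193 g/L.

2.02 g/L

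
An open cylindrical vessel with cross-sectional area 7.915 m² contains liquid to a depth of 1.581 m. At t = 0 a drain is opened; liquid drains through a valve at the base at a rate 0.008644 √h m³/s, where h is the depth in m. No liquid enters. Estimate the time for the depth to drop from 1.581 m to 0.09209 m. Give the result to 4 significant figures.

1747 s

Volume balance on the tank: A dh/dt = −0.008644 √h.
This is separable: 2 d(√h)/dt = −0.008644/A, so √h = √h₀ − (0.008644/(2A)) t.
t = 2A(√h₀ − √h)/0.008644 = 2·7.915·(√1.581 − √0.09209)/0.008644
  = 15.8300 × (1.25738 − 0.303463) / 0.008644 = 1746.93 s.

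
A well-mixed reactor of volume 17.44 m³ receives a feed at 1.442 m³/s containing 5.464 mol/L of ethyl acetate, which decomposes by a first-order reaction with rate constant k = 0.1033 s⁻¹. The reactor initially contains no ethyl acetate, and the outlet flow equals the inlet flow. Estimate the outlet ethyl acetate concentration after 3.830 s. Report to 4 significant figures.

Species balance: V dC/dt = Q C_in − Q C − k V C.
This is linear with rate a = Q/V + k = 0.185983 s⁻¹.
C_ss = Q C_in/(Q + kV) = 2.42915 mol/L; C(t) = C_ss + (C₀ − C_ss) e^(−a t).
C(3.830) = 2.42915 + (-2.42915)·e^(−0.185983·3.830) = 2.42915 + (-2.42915)·0.490506 = 1.23764 mol/L.

1.238 mol/L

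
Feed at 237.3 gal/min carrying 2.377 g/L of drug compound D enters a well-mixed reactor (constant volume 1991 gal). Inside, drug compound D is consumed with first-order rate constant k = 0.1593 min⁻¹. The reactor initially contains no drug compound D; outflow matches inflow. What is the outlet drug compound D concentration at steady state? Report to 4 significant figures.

Species balance: V dC/dt = Q C_in − Q C − k V C.
Steady state (dC/dt = 0): C_ss = Q C_in/(Q + kV) = C_in/(1 + kV/Q).
C_ss = 237.3·2.377/(237.3 + 0.1593·1991) = 564.062/554.466 = 1.01731 g/L.

1.017 g/L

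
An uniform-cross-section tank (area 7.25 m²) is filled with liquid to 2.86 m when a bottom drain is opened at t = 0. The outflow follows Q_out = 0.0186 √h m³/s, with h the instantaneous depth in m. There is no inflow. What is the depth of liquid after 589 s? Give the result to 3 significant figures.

0.875 m

With no inflow, A dh/dt = −0.0186 √h.
This is separable: 2 d(√h)/dt = −0.0186/A, so √h = √h₀ − (0.0186/(2A)) t.
√h = √2.86 − 0.0186·589/(2·7.25) = 1.6912 − 0.75554 = 0.93561.
h = 0.93561² = 0.87536 m.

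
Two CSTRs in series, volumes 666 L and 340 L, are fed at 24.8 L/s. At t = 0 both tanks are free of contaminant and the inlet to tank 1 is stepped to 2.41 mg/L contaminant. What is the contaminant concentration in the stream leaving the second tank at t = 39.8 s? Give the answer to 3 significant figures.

1.43 mg/L

Each tank obeys Vᵢ dCᵢ/dt = Q(Cᵢ₋₁ − Cᵢ), so τᵢ = Vᵢ/Q.
τ₁ = 666/24.8 = 26.855 s; τ₂ = 340/24.8 = 13.710 s.
Tank 1: C₁ = C_in(1 − e^(−t/τ₁)). Tank 2 (τ₁ ≠ τ₂): C₂ = C_in[1 − (τ₁ e^(−t/τ₁) − τ₂ e^(−t/τ₂))/(τ₁ − τ₂)].
At t = 39.8: e^(−t/τ₁) = 0.22717, e^(−t/τ₂) = 0.054855.
C₂ = 2.41·[1 − (26.855·0.22717 − 13.710·0.054855)/(13.145)] = 2.41·0.59311 = 1.4294 mg/L.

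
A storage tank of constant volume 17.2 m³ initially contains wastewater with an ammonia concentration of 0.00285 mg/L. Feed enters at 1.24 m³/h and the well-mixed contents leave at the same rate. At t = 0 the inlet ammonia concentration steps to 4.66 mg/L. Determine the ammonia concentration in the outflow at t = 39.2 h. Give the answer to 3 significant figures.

Mass balance on the solute (V constant): V dC/dt = Q(C_in − C).
So dC/dt = (C_in − C)/τ with τ = V/Q = 17.2/1.24 = 13.871 h.
Solution: C(t) = C_in + (C₀ − C_in) e^(−t/τ).
C(39.2) = 4.66 + (0.00285 − 4.66)·e^(−39.2/13.871) = 4.66 + (-4.6572)·0.059247 = 4.3841 mg/L.

4.38 mg/L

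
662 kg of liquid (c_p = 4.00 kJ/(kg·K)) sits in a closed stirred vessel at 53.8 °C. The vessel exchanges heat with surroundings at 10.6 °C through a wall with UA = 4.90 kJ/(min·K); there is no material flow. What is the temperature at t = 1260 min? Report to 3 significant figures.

14.8 °C

Heat balance on the well-mixed liquid: M c_p dT/dt = −UA(T − T_amb).
dT/dt = (T_ss − T)/τ with T_ss = T_amb = 10.600 °C, τ = M c_p/UA = 662·4.00/4.90 = 540.41 min.
Integrating: T(t) = T_ss + (T₀ − T_ss) e^(−t/τ).
T(1260) = 10.600 + (43.200)·0.097143 = 14.797 °C.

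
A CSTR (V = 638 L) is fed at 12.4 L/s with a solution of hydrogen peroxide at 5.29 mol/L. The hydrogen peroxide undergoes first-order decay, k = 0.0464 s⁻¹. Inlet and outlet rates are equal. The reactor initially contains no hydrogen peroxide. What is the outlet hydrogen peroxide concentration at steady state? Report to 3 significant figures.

1.56 mol/L

Accumulation = in − out − consumed: V dC/dt = Q C_in − Q C − k V C.
Steady state (dC/dt = 0): C_ss = Q C_in/(Q + kV) = C_in/(1 + kV/Q).
C_ss = 12.4·5.29/(12.4 + 0.0464·638) = 65.596/42.003 = 1.5617 mol/L.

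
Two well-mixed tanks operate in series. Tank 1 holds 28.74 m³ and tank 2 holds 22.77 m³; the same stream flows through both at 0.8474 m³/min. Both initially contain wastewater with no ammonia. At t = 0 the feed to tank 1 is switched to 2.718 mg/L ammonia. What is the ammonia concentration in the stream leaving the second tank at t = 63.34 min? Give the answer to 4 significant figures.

1.678 mg/L

Time constants: τᵢ = Vᵢ/Q for each well-mixed tank.
τ₁ = 28.74/0.8474 = 33.9155 min; τ₂ = 22.77/0.8474 = 26.8704 min.
Tank 1: C₁ = C_in(1 − e^(−t/τ₁)). Tank 2 (τ₁ ≠ τ₂): C₂ = C_in[1 − (τ₁ e^(−t/τ₁) − τ₂ e^(−t/τ₂))/(τ₁ − τ₂)].
At t = 63.34: e^(−t/τ₁) = 0.154497, e^(−t/τ₂) = 0.0946813.
C₂ = 2.718·[1 − (33.9155·0.154497 − 26.8704·0.0946813)/(7.04508)] = 2.718·0.617363 = 1.67799 mg/L.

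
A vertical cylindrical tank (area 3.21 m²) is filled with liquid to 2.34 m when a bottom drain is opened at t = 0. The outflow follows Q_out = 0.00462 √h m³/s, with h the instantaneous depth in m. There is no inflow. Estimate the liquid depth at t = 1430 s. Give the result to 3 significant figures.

0.251 m

A dh/dt = −Q_out = −0.00462 √h.
Separate and integrate: 2(√h − √h₀) = −(0.00462/A) t.
√h = √2.34 − 0.00462·1430/(2·3.21) = 1.5297 − 1.0291 = 0.50064.
h = 0.50064² = 0.25064 m.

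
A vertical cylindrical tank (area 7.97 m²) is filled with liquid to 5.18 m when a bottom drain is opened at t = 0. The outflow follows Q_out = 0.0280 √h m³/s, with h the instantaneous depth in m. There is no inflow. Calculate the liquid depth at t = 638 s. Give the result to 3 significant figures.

1.33 m

A dh/dt = −Q_out = −0.0280 √h.
Separate and integrate: 2(√h − √h₀) = −(0.0280/A) t.
√h = √5.18 − 0.0280·638/(2·7.97) = 2.2760 − 1.1207 = 1.1553.
h = 1.1553² = 1.3346 m.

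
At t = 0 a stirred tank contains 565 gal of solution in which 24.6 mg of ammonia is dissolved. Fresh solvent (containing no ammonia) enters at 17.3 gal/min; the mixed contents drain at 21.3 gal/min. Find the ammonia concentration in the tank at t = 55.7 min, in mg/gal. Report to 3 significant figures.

0.00498 mg/gal

Total volume: dV/dt = Q_in − Q_out = -4.0000 gal/min, so V(t) = 565 − 4.0000 t and V(55.7) = 342.20 gal.
No ammonia enters, so dm/dt = −Q_out · (m/V).
dm/m = −Q_out dt/(V₀ − 4.0000 t); integrating gives ln(m/m₀) = −(Q_out/(Q_in−Q_out)) ln(V/V₀).
m = m₀ (V₀/V)^(Q_out/(Q_in−Q_out)) = 24.6 × (565/342.20)^(-5.3250) = 1.7034 mg.
C = m/V = 1.7034/342.20 = 0.0049778 mg/gal.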